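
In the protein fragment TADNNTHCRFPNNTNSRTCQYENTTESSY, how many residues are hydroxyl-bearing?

11

Serine (S), threonine (T), and tyrosine (Y) each carry a hydroxyl group on the side chain.
Matching residues: T1, T6, T14, S16, T18, Y21, T24, T25, S27, S28, Y29.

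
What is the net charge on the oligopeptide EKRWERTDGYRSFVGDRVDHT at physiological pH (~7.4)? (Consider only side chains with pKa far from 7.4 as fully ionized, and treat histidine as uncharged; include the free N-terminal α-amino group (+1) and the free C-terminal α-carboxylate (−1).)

0

The side chains ionized at physiological pH are Lys/Arg (+1) and Asp/Glu (−1); with His treated as neutral, nothing else contributes.
Positive (K, R): K2, R3, R6, R11, R17 → +5.
Negative (D, E): E1, E5, D8, D16, D19 → −5.
The N-terminus (+1) and C-terminus (−1) cancel.
Net charge = (+5) + (−5) = 0.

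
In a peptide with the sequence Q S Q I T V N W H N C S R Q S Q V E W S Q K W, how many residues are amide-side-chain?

Only N (asparagine) and Q (glutamine) carry a side-chain carboxamide.
Matching residues: Q1, Q3, N7, N10, Q14, Q16, Q21.

7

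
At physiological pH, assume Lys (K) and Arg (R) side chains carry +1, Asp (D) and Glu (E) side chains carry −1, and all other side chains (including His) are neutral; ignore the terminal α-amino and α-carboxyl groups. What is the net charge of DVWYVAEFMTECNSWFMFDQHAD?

Positive (K, R): none → +0.
Negative (D, E): D1, E7, E11, D19, D23 → −5.
Net charge = (+0) + (−5) = −5.

-5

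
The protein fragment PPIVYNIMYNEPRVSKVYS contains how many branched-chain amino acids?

The BCAAs are Val, Leu, and Ile — aliphatic side chains with a branch point.
Matching residues: I3, V4, I7, V14, V17.

5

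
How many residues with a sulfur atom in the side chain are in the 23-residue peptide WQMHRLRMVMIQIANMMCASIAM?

Cysteine (C, thiol) and methionine (M, thioether) are the two sulfur-containing amino acids.
Matching residues: M3, M8, M10, M16, M17, C18, M23.

7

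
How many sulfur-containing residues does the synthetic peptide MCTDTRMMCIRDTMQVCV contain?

7

The sulfur-bearing residues are cysteine (–SH) and methionine (–S–CH₃).
Matching residues: M1, C2, M7, M8, C9, M14, C17.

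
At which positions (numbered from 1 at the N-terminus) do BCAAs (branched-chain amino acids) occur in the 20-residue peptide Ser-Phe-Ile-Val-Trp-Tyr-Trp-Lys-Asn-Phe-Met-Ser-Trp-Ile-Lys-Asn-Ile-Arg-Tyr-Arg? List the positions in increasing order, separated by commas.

V, L, and I make up the branched-chain aliphatic group.
Matching residues: Ile3, Val4, Ile14, Ile17.

3, 4, 14, 17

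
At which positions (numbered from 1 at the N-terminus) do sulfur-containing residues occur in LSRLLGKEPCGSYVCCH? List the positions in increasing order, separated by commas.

10, 15, 16

Only Cys (C) and Met (M) have a sulfur atom in the side chain.
Matching residues: C10, C15, C16.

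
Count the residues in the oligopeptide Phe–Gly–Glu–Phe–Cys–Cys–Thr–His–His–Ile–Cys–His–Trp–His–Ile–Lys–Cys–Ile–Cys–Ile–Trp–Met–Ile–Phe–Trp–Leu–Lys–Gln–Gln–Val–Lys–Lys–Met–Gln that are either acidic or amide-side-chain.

4

Acidic: D, E. Amide-side-chain: N, Q.
Acidic residues here: Glu3 (1).
Amide-side-chain residues here: Gln28, Gln29, Gln34 (3).
The two groups share no amino acid, so total = 1 + 3 = 4.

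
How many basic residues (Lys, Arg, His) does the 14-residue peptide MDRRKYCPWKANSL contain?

Matching residues: R3, R4, K5, K10.

4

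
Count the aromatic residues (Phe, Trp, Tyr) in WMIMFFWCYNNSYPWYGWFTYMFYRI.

13

Matching residues: W1, F5, F6, W7, Y9, Y13, W15, Y16, W18, F19, Y21, F23, Y24.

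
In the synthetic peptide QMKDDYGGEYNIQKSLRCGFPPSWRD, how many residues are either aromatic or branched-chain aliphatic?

6

Aromatic: F, W, Y. Branched-chain aliphatic: I, L, V.
Aromatic residues here: Y6, Y10, F20, W24 (4).
Branched-chain aliphatic residues here: I12, L16 (2).
The two groups share no amino acid, so total = 4 + 2 = 6.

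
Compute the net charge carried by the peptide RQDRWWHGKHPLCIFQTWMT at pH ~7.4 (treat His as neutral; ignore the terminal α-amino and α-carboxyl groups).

+2

At pH ~7.4 the Lys and Arg side chains are protonated (+1), the Asp and Glu side chains are deprotonated (−1), and with His taken as neutral all other side chains carry no charge.
Positive (K, R): R1, R4, K9 → +3.
Negative (D, E): D3 → −1.
Net charge = (+3) + (−1) = +2.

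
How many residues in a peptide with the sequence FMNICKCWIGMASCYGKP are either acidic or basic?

2

Acidic: D, E. Basic: H, K, R.
Acidic residues here: none (0).
Basic residues here: K6, K17 (2).
The two groups share no amino acid, so total = 0 + 2 = 2.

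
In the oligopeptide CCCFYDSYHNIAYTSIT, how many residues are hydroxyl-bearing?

S, T, and Y are the three residues with a side-chain hydroxyl.
Matching residues: Y5, S7, Y8, Y13, T14, S15, T17.

7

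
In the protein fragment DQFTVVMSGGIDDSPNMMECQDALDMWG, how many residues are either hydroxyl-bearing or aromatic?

5

Hydroxyl-bearing: S, T, Y. Aromatic: F, W, Y.
Hydroxyl-bearing residues here: T4, S8, S14 (3).
Aromatic residues here: F3, W27 (2).
(Y belongs to both groups, but none appear in this sequence.) Total = 3 + 2 = 5.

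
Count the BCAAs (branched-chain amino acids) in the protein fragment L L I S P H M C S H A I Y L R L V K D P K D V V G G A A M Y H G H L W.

10

Valine (V), leucine (L), and isoleucine (I) are the branched-chain amino acids.
Matching residues: L1, L2, I3, I12, L14, L16, V17, V23, V24, L34.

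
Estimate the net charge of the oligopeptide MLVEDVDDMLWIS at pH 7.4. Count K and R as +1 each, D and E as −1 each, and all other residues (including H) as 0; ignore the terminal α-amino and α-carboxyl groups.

Positive (K, R): none → +0.
Negative (D, E): E4, D5, D7, D8 → −4.
Net charge = (+0) + (−4) = −4.

-4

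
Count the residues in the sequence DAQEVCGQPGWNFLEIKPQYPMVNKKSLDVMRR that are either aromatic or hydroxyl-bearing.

4

Aromatic: F, W, Y. Hydroxyl-bearing: S, T, Y.
Aromatic residues here: W11, F13, Y20 (3).
Hydroxyl-bearing residues here: Y20, S27 (2).
Y is in both groups, so the 1 Y residue must not be double-counted.
Total = 3 + 2 − 1 = 4.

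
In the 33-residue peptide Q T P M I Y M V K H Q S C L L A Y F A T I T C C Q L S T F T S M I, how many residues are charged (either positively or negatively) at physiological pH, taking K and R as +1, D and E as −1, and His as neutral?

1

Charged side chains at pH ~7.4: K, R (positive); D, E (negative).
Matching residues: K9.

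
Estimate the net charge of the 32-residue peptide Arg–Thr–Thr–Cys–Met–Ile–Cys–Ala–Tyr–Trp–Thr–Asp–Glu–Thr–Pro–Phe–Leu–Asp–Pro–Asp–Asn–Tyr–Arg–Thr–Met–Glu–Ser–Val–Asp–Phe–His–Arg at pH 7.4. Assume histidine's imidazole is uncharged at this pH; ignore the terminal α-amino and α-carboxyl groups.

At pH ~7.4 the Lys and Arg side chains are protonated (+1), the Asp and Glu side chains are deprotonated (−1), and with His taken as neutral all other side chains carry no charge.
Positive (K, R): Arg1, Arg23, Arg32 → +3.
Negative (D, E): Asp12, Glu13, Asp18, Asp20, Glu26, Asp29 → −6.
Net charge = (+3) + (−6) = −3.

-3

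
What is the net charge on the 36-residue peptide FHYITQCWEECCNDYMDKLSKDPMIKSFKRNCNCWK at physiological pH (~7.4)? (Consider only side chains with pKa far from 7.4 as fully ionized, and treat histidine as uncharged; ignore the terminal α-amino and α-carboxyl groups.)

The side chains ionized at physiological pH are Lys/Arg (+1) and Asp/Glu (−1); with His treated as neutral, nothing else contributes.
Positive (K, R): K18, K21, K26, K29, R30, K36 → +6.
Negative (D, E): E9, E10, D14, D17, D22 → −5.
Net charge = (+6) + (−5) = +1.

+1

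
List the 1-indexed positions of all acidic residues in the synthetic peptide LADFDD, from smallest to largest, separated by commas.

3, 5, 6

Only D (aspartate) and E (glutamate) carry a side-chain carboxylic acid.
Matching residues: D3, D5, D6.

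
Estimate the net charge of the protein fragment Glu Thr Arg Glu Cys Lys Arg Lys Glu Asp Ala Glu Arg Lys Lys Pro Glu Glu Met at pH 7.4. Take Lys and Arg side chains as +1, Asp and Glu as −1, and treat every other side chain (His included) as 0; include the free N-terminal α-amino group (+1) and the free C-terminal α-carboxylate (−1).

0

Positive (K, R): Arg3, Lys6, Arg7, Lys8, Arg13, Lys14, Lys15 → +7.
Negative (D, E): Glu1, Glu4, Glu9, Asp10, Glu12, Glu17, Glu18 → −7.
The N-terminus (+1) and C-terminus (−1) cancel.
Net charge = (+7) + (−7) = 0.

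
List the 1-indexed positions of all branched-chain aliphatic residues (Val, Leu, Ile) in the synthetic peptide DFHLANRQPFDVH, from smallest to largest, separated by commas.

Matching residues: L4, V12.

4, 12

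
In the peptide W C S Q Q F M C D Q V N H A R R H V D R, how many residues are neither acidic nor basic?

13

Acidic: D, E. Basic: K, R, H. All other residues are neither.
Matching residues: W1, C2, S3, Q4, Q5, F6, M7, C8, Q10, V11, N12, A14, V18.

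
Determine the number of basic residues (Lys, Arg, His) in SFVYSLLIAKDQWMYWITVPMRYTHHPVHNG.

5

Matching residues: K10, R22, H25, H26, H29.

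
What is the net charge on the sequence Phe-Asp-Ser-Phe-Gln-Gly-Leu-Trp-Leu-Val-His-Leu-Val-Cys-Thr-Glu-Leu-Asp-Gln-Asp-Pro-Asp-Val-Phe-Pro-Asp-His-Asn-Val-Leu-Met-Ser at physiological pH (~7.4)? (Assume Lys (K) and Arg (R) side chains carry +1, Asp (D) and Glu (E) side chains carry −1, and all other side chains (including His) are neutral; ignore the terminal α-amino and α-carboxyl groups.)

-6

Positive (K, R): none → +0.
Negative (D, E): Asp2, Glu16, Asp18, Asp20, Asp22, Asp26 → −6.
Net charge = (+0) + (−6) = −6.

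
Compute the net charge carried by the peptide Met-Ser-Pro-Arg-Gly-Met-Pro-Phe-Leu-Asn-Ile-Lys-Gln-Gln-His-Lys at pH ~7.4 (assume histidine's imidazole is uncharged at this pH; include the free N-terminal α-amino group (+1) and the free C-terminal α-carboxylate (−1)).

+3

The side chains ionized at physiological pH are Lys/Arg (+1) and Asp/Glu (−1); with His treated as neutral, nothing else contributes.
Positive (K, R): Arg4, Lys12, Lys16 → +3.
Negative (D, E): none → −0.
The N-terminus (+1) and C-terminus (−1) cancel.
Net charge = (+3) + (−0) = +3.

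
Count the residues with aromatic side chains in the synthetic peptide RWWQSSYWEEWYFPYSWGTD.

9

The aromatic amino acids are Phe (F, benzyl), Trp (W, indole), and Tyr (Y, phenol).
Matching residues: W2, W3, Y7, W8, W11, Y12, F13, Y15, W17.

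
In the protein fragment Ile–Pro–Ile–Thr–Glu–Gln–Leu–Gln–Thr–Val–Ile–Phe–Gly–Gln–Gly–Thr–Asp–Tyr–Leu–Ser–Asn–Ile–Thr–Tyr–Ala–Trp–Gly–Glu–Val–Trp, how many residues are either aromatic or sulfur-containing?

Aromatic: F, W, Y. Sulfur-containing: C, M.
Aromatic residues here: Phe12, Tyr18, Tyr24, Trp26, Trp30 (5).
Sulfur-containing residues here: none (0).
The two groups share no amino acid, so total = 5 + 0 = 5.

5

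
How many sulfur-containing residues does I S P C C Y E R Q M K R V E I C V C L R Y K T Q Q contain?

5

The sulfur-bearing residues are cysteine (–SH) and methionine (–S–CH₃).
Matching residues: C4, C5, M10, C16, C18.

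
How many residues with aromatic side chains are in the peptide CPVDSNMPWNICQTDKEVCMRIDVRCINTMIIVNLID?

Phenylalanine (F), tryptophan (W), and tyrosine (Y) have aromatic ring side chains.
Matching residues: W9.

1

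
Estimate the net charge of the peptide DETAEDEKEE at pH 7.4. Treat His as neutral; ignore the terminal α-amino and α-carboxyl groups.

The side chains ionized at physiological pH are Lys/Arg (+1) and Asp/Glu (−1); with His treated as neutral, nothing else contributes.
Positive (K, R): K8 → +1.
Negative (D, E): D1, E2, E5, D6, E7, E9, E10 → −7.
Net charge = (+1) + (−7) = −6.

-6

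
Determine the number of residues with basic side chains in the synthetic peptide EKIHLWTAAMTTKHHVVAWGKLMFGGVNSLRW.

7

K, R, and H are the three residues with basic side chains (ε-amine, guanidinium, and imidazole respectively).
Matching residues: K2, H4, K13, H14, H15, K21, R31.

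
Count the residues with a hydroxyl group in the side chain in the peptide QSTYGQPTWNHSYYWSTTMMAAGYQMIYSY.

The –OH-bearing residues are Ser, Thr (aliphatic alcohols), and Tyr (phenol).
Matching residues: S2, T3, Y4, T8, S12, Y13, Y14, S16, T17, T18, Y24, Y28, S29, Y30.

14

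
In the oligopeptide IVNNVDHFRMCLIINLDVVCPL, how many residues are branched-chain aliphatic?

V, L, and I make up the branched-chain aliphatic group.
Matching residues: I1, V2, V5, L12, I13, I14, L16, V18, V19, L22.

10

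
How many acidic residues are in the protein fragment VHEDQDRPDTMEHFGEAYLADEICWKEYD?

Aspartate (D) and glutamate (E) have carboxylic-acid side chains and are the acidic amino acids.
Matching residues: E3, D4, D6, D9, E12, E16, D21, E22, E27, D29.

10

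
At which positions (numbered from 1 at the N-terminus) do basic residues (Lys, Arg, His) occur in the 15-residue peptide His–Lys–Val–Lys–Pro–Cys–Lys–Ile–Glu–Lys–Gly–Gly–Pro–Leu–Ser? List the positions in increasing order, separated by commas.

1, 2, 4, 7, 10

Matching residues: His1, Lys2, Lys4, Lys7, Lys10.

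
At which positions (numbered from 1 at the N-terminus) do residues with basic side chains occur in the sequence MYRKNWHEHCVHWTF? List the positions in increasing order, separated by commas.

K, R, and H are the three residues with basic side chains (ε-amine, guanidinium, and imidazole respectively).
Matching residues: R3, K4, H7, H9, H12.

3, 4, 7, 9, 12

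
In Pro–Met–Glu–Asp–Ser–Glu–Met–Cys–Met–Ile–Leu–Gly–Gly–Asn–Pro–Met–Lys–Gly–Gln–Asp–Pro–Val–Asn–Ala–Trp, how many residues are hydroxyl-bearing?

1

The –OH-bearing residues are Ser, Thr (aliphatic alcohols), and Tyr (phenol).
Matching residues: Ser5.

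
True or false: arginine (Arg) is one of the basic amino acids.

The basic amino acids are Lys (K), Arg (R), and His (H).
Arginine is in this group.

True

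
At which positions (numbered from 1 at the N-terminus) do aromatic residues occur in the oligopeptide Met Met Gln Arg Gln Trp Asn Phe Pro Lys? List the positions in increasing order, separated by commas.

6, 8

The aromatic amino acids are Phe (F, benzyl), Trp (W, indole), and Tyr (Y, phenol).
Matching residues: Trp6, Phe8.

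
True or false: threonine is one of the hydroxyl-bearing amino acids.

True

S, T, and Y are the three residues with a side-chain hydroxyl.
Threonine is in this group.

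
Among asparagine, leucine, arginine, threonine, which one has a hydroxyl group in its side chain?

threonine

S, T, and Y are the three residues with a side-chain hydroxyl.
Of the listed options, only threonine belongs to this group.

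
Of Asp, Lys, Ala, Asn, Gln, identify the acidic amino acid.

Only D (aspartate) and E (glutamate) carry a side-chain carboxylic acid.
Of the listed options, only Asp belongs to this group.

Asp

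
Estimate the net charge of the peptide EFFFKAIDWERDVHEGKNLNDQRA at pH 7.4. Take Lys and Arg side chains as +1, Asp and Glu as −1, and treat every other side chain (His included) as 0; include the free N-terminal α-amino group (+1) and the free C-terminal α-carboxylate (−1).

-2

Positive (K, R): K5, R11, K17, R23 → +4.
Negative (D, E): E1, D8, E10, D12, E15, D21 → −6.
The N-terminus (+1) and C-terminus (−1) cancel.
Net charge = (+4) + (−6) = −2.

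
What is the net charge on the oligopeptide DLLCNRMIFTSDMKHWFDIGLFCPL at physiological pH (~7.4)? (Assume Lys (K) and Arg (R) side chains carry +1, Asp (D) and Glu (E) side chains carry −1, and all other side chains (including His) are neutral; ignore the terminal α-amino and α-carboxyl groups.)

Positive (K, R): R6, K14 → +2.
Negative (D, E): D1, D12, D18 → −3.
Net charge = (+2) + (−3) = −1.

-1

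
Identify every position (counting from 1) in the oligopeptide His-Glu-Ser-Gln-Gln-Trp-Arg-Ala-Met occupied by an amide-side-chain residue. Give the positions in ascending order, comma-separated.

4, 5

Asparagine (N) and glutamine (Q) have uncharged amide side chains.
Matching residues: Gln4, Gln5.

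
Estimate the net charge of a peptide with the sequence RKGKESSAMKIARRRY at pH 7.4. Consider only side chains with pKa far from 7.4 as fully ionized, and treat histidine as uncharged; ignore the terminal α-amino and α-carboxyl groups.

The side chains ionized at physiological pH are Lys/Arg (+1) and Asp/Glu (−1); with His treated as neutral, nothing else contributes.
Positive (K, R): R1, K2, K4, K10, R13, R14, R15 → +7.
Negative (D, E): E5 → −1.
Net charge = (+7) + (−1) = +6.

+6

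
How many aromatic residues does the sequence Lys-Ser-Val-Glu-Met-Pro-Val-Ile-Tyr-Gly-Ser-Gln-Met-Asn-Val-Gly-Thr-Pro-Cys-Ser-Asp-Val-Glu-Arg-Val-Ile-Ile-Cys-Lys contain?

Phenylalanine (F), tryptophan (W), and tyrosine (Y) have aromatic ring side chains.
Matching residues: Tyr9.

1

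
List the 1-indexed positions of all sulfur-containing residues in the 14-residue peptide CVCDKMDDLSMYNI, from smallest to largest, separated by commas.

The sulfur-bearing residues are cysteine (–SH) and methionine (–S–CH₃).
Matching residues: C1, C3, M6, M11.

1, 3, 6, 11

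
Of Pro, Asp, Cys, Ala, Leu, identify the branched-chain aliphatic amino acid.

The BCAAs are Val, Leu, and Ile — aliphatic side chains with a branch point.
Of the listed options, only Leu belongs to this group.

Leu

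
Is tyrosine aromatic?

Yes

The aromatic amino acids are Phe (F, benzyl), Trp (W, indole), and Tyr (Y, phenol).
Tyrosine is in this group.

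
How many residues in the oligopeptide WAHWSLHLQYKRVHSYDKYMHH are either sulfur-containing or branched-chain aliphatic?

Sulfur-containing: C, M. Branched-chain aliphatic: I, L, V.
Sulfur-containing residues here: M20 (1).
Branched-chain aliphatic residues here: L6, L8, V13 (3).
The two groups share no amino acid, so total = 1 + 3 = 4.

4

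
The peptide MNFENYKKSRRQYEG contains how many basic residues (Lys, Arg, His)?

Matching residues: K7, K8, R10, R11.

4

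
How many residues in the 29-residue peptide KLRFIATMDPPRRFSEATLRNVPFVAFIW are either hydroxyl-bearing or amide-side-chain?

Hydroxyl-bearing: S, T, Y. Amide-side-chain: N, Q.
Hydroxyl-bearing residues here: T7, S15, T18 (3).
Amide-side-chain residues here: N21 (1).
The two groups share no amino acid, so total = 3 + 1 = 4.

4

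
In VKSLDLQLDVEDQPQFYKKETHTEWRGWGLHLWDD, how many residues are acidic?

8

The acidic residues are Asp (D) and Glu (E), whose side chains end in a carboxylate group.
Matching residues: D5, D9, E11, D12, E20, E24, D34, D35.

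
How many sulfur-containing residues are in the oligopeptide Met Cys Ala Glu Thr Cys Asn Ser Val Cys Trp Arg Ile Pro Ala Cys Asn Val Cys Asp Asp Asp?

6

Cysteine (C, thiol) and methionine (M, thioether) are the two sulfur-containing amino acids.
Matching residues: Met1, Cys2, Cys6, Cys10, Cys16, Cys19.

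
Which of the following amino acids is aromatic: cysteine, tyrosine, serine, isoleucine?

The aromatic amino acids are Phe (F, benzyl), Trp (W, indole), and Tyr (Y, phenol).
Of the listed options, only tyrosine belongs to this group.

tyrosine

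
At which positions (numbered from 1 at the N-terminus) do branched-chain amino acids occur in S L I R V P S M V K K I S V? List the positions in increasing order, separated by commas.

2, 3, 5, 9, 12, 14

Valine (V), leucine (L), and isoleucine (I) are the branched-chain amino acids.
Matching residues: L2, I3, V5, V9, I12, V14.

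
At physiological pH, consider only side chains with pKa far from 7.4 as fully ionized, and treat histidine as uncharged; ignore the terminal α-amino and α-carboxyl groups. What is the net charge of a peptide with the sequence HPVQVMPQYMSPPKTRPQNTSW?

Near pH 7.4, K and R contribute +1 each, D and E contribute −1 each, and every other side chain (His included, as stated) is uncharged.
Positive (K, R): K14, R16 → +2.
Negative (D, E): none → −0.
Net charge = (+2) + (−0) = +2.

+2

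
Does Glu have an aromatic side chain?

No

F, W, and Y each carry an aromatic ring on the side chain.
Glutamate is not in this group.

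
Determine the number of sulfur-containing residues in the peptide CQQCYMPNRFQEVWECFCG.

Cysteine (C, thiol) and methionine (M, thioether) are the two sulfur-containing amino acids.
Matching residues: C1, C4, M6, C16, C18.

5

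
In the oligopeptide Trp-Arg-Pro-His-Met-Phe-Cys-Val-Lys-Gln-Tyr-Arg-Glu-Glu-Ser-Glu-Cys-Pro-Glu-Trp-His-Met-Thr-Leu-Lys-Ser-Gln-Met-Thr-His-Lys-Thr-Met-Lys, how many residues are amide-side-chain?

Asparagine (N) and glutamine (Q) have uncharged amide side chains.
Matching residues: Gln10, Gln27.

2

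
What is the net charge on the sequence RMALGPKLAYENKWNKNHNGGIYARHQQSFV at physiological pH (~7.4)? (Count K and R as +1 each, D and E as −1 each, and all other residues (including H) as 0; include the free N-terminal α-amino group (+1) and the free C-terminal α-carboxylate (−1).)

+4

Positive (K, R): R1, K7, K13, K16, R25 → +5.
Negative (D, E): E11 → −1.
The N-terminus (+1) and C-terminus (−1) cancel.
Net charge = (+5) + (−1) = +4.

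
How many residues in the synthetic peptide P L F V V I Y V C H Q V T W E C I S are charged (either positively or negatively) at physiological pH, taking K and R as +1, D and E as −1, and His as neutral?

Charged side chains at pH ~7.4: K, R (positive); D, E (negative).
Matching residues: E15.

1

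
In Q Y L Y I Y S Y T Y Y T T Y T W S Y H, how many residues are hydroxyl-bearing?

14

Serine (S), threonine (T), and tyrosine (Y) each carry a hydroxyl group on the side chain.
Matching residues: Y2, Y4, Y6, S7, Y8, T9, Y10, Y11, T12, T13, Y14, T15, S17, Y18.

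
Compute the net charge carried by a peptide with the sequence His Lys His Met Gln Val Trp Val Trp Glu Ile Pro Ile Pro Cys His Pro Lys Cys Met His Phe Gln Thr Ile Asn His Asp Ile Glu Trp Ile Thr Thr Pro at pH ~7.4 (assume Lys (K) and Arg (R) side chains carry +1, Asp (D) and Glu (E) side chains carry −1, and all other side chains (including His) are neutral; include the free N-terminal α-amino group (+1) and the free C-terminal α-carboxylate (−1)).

Positive (K, R): Lys2, Lys18 → +2.
Negative (D, E): Glu10, Asp28, Glu30 → −3.
The N-terminus (+1) and C-terminus (−1) cancel.
Net charge = (+2) + (−3) = −1.

-1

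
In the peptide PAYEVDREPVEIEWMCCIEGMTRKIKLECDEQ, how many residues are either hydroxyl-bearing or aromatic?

Hydroxyl-bearing: S, T, Y. Aromatic: F, W, Y.
Hydroxyl-bearing residues here: Y3, T22 (2).
Aromatic residues here: Y3, W14 (2).
Y is in both groups, so the 1 Y residue must not be double-counted.
Total = 2 + 2 − 1 = 3.

3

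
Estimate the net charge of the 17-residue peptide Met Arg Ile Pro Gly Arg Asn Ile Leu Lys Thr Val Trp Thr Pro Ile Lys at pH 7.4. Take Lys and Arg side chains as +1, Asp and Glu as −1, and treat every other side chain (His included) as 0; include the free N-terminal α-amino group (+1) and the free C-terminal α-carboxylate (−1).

Positive (K, R): Arg2, Arg6, Lys10, Lys17 → +4.
Negative (D, E): none → −0.
The N-terminus (+1) and C-terminus (−1) cancel.
Net charge = (+4) + (−0) = +4.

+4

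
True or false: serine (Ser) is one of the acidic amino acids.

False

Aspartate (D) and glutamate (E) have carboxylic-acid side chains and are the acidic amino acids.
Serine is not in this group.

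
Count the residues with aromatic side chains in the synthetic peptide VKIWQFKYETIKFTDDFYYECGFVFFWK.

11

F, W, and Y each carry an aromatic ring on the side chain.
Matching residues: W4, F6, Y8, F13, F17, Y18, Y19, F23, F25, F26, W27.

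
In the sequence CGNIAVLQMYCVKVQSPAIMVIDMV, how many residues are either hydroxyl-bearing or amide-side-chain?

5

Hydroxyl-bearing: S, T, Y. Amide-side-chain: N, Q.
Hydroxyl-bearing residues here: Y10, S16 (2).
Amide-side-chain residues here: N3, Q8, Q15 (3).
The two groups share no amino acid, so total = 2 + 3 = 5.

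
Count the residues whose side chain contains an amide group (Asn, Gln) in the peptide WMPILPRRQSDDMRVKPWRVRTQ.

Matching residues: Q9, Q23.

2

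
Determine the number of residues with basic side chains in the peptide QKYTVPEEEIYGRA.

2

K, R, and H are the three residues with basic side chains (ε-amine, guanidinium, and imidazole respectively).
Matching residues: K2, R13.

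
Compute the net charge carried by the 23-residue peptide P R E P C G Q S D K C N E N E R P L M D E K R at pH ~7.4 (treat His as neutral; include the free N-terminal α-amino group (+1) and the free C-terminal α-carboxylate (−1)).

-1

Near pH 7.4, K and R contribute +1 each, D and E contribute −1 each, and every other side chain (His included, as stated) is uncharged.
Positive (K, R): R2, K10, R16, K22, R23 → +5.
Negative (D, E): E3, D9, E13, E15, D20, E21 → −6.
The N-terminus (+1) and C-terminus (−1) cancel.
Net charge = (+5) + (−6) = −1.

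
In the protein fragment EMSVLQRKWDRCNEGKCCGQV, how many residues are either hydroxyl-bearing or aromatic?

2

Hydroxyl-bearing: S, T, Y. Aromatic: F, W, Y.
Hydroxyl-bearing residues here: S3 (1).
Aromatic residues here: W9 (1).
(Y belongs to both groups, but none appear in this sequence.) Total = 1 + 1 = 2.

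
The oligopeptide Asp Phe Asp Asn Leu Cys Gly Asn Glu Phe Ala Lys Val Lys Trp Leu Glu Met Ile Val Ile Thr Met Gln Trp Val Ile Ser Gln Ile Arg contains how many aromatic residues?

The aromatic amino acids are Phe (F, benzyl), Trp (W, indole), and Tyr (Y, phenol).
Matching residues: Phe2, Phe10, Trp15, Trp25.

4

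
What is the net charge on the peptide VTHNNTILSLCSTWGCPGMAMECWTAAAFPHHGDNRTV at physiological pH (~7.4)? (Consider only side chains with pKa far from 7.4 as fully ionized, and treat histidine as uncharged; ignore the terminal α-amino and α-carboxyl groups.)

Near pH 7.4, K and R contribute +1 each, D and E contribute −1 each, and every other side chain (His included, as stated) is uncharged.
Positive (K, R): R36 → +1.
Negative (D, E): E22, D34 → −2.
Net charge = (+1) + (−2) = −1.

-1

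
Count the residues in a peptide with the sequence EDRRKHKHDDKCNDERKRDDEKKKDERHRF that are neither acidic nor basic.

3

Acidic: D, E. Basic: K, R, H. All other residues are neither.
Matching residues: C12, N13, F30.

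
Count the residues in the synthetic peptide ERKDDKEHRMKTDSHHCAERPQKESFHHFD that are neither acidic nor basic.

Acidic: D, E. Basic: K, R, H. All other residues are neither.
Matching residues: M10, T12, S14, C17, A18, P21, Q22, S25, F26, F29.

10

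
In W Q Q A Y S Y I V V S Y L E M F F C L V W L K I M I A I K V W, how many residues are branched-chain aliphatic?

V, L, and I make up the branched-chain aliphatic group.
Matching residues: I8, V9, V10, L13, L19, V20, L22, I24, I26, I28, V30.

11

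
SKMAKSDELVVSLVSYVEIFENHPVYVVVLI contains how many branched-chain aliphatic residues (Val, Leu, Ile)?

13

Matching residues: L9, V10, V11, L13, V14, V17, I19, V25, V27, V28, V29, L30, I31.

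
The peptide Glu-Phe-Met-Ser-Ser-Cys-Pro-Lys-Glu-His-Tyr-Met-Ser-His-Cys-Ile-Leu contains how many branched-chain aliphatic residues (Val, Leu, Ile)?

Matching residues: Ile16, Leu17.

2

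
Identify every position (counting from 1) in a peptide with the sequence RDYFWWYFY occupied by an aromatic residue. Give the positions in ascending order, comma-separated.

The aromatic amino acids are Phe (F, benzyl), Trp (W, indole), and Tyr (Y, phenol).
Matching residues: Y3, F4, W5, W6, Y7, F8, Y9.

3, 4, 5, 6, 7, 8, 9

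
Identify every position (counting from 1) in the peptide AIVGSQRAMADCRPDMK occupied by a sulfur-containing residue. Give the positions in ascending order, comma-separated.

9, 12, 16

Cysteine (C, thiol) and methionine (M, thioether) are the two sulfur-containing amino acids.
Matching residues: M9, C12, M16.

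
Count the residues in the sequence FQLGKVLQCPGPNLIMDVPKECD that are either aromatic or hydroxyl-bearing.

1

Aromatic: F, W, Y. Hydroxyl-bearing: S, T, Y.
Aromatic residues here: F1 (1).
Hydroxyl-bearing residues here: none (0).
(Y belongs to both groups, but none appear in this sequence.) Total = 1 + 0 = 1.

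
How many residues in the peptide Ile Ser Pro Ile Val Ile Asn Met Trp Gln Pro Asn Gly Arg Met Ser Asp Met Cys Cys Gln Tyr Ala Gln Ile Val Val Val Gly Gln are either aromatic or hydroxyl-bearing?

4

Aromatic: F, W, Y. Hydroxyl-bearing: S, T, Y.
Aromatic residues here: Trp9, Tyr22 (2).
Hydroxyl-bearing residues here: Ser2, Ser16, Tyr22 (3).
Y is in both groups, so the 1 Y residue must not be double-counted.
Total = 2 + 3 − 1 = 4.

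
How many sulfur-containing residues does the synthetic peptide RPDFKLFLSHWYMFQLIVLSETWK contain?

Only Cys (C) and Met (M) have a sulfur atom in the side chain.
Matching residues: M13.

1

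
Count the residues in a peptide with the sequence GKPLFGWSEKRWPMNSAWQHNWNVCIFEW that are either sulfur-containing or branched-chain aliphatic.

5

Sulfur-containing: C, M. Branched-chain aliphatic: I, L, V.
Sulfur-containing residues here: M14, C25 (2).
Branched-chain aliphatic residues here: L4, V24, I26 (3).
The two groups share no amino acid, so total = 2 + 3 = 5.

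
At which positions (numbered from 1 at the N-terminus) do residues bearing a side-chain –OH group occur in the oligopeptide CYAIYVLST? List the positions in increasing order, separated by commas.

The –OH-bearing residues are Ser, Thr (aliphatic alcohols), and Tyr (phenol).
Matching residues: Y2, Y5, S8, T9.

2, 5, 8, 9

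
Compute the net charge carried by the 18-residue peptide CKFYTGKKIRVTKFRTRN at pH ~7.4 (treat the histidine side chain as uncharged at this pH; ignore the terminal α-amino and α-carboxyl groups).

+7

At pH ~7.4 the Lys and Arg side chains are protonated (+1), the Asp and Glu side chains are deprotonated (−1), and with His taken as neutral all other side chains carry no charge.
Positive (K, R): K2, K7, K8, R10, K13, R15, R17 → +7.
Negative (D, E): none → −0.
Net charge = (+7) + (−0) = +7.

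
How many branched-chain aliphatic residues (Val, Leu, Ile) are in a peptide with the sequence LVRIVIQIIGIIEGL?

10

Matching residues: L1, V2, I4, V5, I6, I8, I9, I11, I12, L15.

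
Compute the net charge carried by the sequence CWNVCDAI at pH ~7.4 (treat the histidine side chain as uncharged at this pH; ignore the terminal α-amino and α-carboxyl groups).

-1

At pH ~7.4 the Lys and Arg side chains are protonated (+1), the Asp and Glu side chains are deprotonated (−1), and with His taken as neutral all other side chains carry no charge.
Positive (K, R): none → +0.
Negative (D, E): D6 → −1.
Net charge = (+0) + (−1) = −1.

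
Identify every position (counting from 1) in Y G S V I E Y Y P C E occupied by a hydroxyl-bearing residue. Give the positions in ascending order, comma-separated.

1, 3, 7, 8

The –OH-bearing residues are Ser, Thr (aliphatic alcohols), and Tyr (phenol).
Matching residues: Y1, S3, Y7, Y8.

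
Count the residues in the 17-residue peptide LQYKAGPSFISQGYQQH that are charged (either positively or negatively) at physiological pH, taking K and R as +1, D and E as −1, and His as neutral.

Charged side chains at pH ~7.4: K, R (positive); D, E (negative).
Matching residues: K4.

1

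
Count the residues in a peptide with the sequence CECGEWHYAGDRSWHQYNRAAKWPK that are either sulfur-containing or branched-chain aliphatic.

Sulfur-containing: C, M. Branched-chain aliphatic: I, L, V.
Sulfur-containing residues here: C1, C3 (2).
Branched-chain aliphatic residues here: none (0).
The two groups share no amino acid, so total = 2 + 0 = 2.

2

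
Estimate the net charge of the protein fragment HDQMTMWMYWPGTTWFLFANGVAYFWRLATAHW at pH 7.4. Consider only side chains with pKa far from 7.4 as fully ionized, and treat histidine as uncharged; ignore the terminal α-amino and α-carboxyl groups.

0

Near pH 7.4, K and R contribute +1 each, D and E contribute −1 each, and every other side chain (His included, as stated) is uncharged.
Positive (K, R): R27 → +1.
Negative (D, E): D2 → −1.
Net charge = (+1) + (−1) = 0.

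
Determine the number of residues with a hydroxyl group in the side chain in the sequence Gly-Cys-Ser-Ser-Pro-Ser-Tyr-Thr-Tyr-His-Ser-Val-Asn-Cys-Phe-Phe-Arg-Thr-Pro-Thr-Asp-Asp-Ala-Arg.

The –OH-bearing residues are Ser, Thr (aliphatic alcohols), and Tyr (phenol).
Matching residues: Ser3, Ser4, Ser6, Tyr7, Thr8, Tyr9, Ser11, Thr18, Thr20.

9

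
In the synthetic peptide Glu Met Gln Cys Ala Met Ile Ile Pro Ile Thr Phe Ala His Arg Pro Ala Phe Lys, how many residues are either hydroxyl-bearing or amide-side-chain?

Hydroxyl-bearing: S, T, Y. Amide-side-chain: N, Q.
Hydroxyl-bearing residues here: Thr11 (1).
Amide-side-chain residues here: Gln3 (1).
The two groups share no amino acid, so total = 1 + 1 = 2.

2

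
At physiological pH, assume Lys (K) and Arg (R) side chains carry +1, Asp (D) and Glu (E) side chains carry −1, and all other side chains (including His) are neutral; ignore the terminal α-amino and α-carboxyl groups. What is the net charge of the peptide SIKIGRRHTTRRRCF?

Positive (K, R): K3, R6, R7, R11, R12, R13 → +6.
Negative (D, E): none → −0.
Net charge = (+6) + (−0) = +6.

+6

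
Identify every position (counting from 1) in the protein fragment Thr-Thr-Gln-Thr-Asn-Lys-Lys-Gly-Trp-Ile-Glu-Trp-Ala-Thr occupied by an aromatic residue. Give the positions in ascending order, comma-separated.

Phenylalanine (F), tryptophan (W), and tyrosine (Y) have aromatic ring side chains.
Matching residues: Trp9, Trp12.

9, 12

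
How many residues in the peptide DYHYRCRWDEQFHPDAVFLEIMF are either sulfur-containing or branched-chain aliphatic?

5

Sulfur-containing: C, M. Branched-chain aliphatic: I, L, V.
Sulfur-containing residues here: C6, M22 (2).
Branched-chain aliphatic residues here: V17, L19, I21 (3).
The two groups share no amino acid, so total = 2 + 3 = 5.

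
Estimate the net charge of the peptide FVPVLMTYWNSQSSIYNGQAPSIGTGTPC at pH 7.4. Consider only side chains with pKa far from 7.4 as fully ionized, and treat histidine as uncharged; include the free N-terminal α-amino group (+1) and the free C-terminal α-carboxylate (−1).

0

At pH ~7.4 the Lys and Arg side chains are protonated (+1), the Asp and Glu side chains are deprotonated (−1), and with His taken as neutral all other side chains carry no charge.
Positive (K, R): none → +0.
Negative (D, E): none → −0.
The N-terminus (+1) and C-terminus (−1) cancel.
Net charge = (+0) + (−0) = 0.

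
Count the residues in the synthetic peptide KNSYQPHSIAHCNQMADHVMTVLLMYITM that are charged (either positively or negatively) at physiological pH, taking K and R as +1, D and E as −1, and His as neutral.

2

Charged side chains at pH ~7.4: K, R (positive); D, E (negative).
Matching residues: K1, D17.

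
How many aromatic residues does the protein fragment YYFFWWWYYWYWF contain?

The aromatic amino acids are Phe (F, benzyl), Trp (W, indole), and Tyr (Y, phenol).
Matching residues: Y1, Y2, F3, F4, W5, W6, W7, Y8, Y9, W10, Y11, W12, F13.

13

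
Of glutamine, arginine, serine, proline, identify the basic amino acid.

K, R, and H are the three residues with basic side chains (ε-amine, guanidinium, and imidazole respectively).
Of the listed options, only arginine belongs to this group.

arginine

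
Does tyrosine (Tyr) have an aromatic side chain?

The aromatic amino acids are Phe (F, benzyl), Trp (W, indole), and Tyr (Y, phenol).
Tyrosine is in this group.

Yes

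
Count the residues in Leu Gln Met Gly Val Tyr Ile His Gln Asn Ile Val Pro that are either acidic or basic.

Acidic: D, E. Basic: H, K, R.
Acidic residues here: none (0).
Basic residues here: His8 (1).
The two groups share no amino acid, so total = 0 + 1 = 1.

1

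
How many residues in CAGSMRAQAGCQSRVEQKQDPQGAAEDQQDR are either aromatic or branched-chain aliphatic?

Aromatic: F, W, Y. Branched-chain aliphatic: I, L, V.
Aromatic residues here: none (0).
Branched-chain aliphatic residues here: V15 (1).
The two groups share no amino acid, so total = 0 + 1 = 1.

1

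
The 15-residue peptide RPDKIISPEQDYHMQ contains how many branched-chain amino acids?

Valine (V), leucine (L), and isoleucine (I) are the branched-chain amino acids.
Matching residues: I5, I6.

2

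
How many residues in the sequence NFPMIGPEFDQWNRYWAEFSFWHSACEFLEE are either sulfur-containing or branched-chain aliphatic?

4

Sulfur-containing: C, M. Branched-chain aliphatic: I, L, V.
Sulfur-containing residues here: M4, C26 (2).
Branched-chain aliphatic residues here: I5, L29 (2).
The two groups share no amino acid, so total = 2 + 2 = 4.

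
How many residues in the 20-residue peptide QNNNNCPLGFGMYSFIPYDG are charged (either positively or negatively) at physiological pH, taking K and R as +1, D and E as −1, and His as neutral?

Charged side chains at pH ~7.4: K, R (positive); D, E (negative).
Matching residues: D19.

1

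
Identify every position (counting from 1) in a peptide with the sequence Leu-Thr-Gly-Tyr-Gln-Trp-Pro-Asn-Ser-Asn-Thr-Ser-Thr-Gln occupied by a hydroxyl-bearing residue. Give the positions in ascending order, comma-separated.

Serine (S), threonine (T), and tyrosine (Y) each carry a hydroxyl group on the side chain.
Matching residues: Thr2, Tyr4, Ser9, Thr11, Ser12, Thr13.

2, 4, 9, 11, 12, 13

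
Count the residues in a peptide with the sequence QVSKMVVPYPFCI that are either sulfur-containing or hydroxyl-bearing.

4

Sulfur-containing: C, M. Hydroxyl-bearing: S, T, Y.
Sulfur-containing residues here: M5, C12 (2).
Hydroxyl-bearing residues here: S3, Y9 (2).
The two groups share no amino acid, so total = 2 + 2 = 4.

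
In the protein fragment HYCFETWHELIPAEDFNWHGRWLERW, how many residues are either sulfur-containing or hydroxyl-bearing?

Sulfur-containing: C, M. Hydroxyl-bearing: S, T, Y.
Sulfur-containing residues here: C3 (1).
Hydroxyl-bearing residues here: Y2, T6 (2).
The two groups share no amino acid, so total = 1 + 2 = 3.

3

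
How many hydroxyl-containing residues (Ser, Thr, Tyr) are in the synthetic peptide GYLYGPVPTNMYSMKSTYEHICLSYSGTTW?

13

Matching residues: Y2, Y4, T9, Y12, S13, S16, T17, Y18, S24, Y25, S26, T28, T29.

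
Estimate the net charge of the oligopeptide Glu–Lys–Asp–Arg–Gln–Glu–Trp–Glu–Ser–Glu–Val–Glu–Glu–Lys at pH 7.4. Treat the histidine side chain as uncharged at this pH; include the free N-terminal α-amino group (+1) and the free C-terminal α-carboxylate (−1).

-4

At pH ~7.4 the Lys and Arg side chains are protonated (+1), the Asp and Glu side chains are deprotonated (−1), and with His taken as neutral all other side chains carry no charge.
Positive (K, R): Lys2, Arg4, Lys14 → +3.
Negative (D, E): Glu1, Asp3, Glu6, Glu8, Glu10, Glu12, Glu13 → −7.
The N-terminus (+1) and C-terminus (−1) cancel.
Net charge = (+3) + (−7) = −4.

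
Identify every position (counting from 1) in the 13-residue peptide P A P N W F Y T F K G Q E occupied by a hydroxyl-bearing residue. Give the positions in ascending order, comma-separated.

7, 8

S, T, and Y are the three residues with a side-chain hydroxyl.
Matching residues: Y7, T8.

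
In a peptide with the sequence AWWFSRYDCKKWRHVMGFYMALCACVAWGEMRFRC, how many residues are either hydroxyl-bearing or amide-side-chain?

Hydroxyl-bearing: S, T, Y. Amide-side-chain: N, Q.
Hydroxyl-bearing residues here: S5, Y7, Y19 (3).
Amide-side-chain residues here: none (0).
The two groups share no amino acid, so total = 3 + 0 = 3.

3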